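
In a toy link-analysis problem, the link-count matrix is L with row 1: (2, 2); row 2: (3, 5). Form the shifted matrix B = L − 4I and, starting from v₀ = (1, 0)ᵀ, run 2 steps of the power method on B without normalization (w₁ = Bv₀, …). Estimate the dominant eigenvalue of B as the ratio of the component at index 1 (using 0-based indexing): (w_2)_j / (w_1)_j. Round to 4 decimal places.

B = L − 4I has rows (-2, 2); (3, 1)
w1 = Bv₀ = ((-2)·1 + 2·0; 3·1 + 1·0) = (-2, 3)
w2 = Bw1 = ((-2)·(-2) + 2·3; 3·(-2) + 1·3) = (10, -3)
Ratio: -3/3 = -1.0000

μ ≈ -1.0000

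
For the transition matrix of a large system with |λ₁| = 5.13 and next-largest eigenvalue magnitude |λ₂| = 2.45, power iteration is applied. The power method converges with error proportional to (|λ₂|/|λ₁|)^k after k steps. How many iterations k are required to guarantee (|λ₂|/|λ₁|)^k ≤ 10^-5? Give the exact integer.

|λ₂/λ₁| = 2.45/5.13 = 0.47758
Need k ≥ ln(10^-5) / ln(0.47758) = -11.5129 / -0.7390 ≈ 15.579
Smallest integer k satisfying the bound: 16

16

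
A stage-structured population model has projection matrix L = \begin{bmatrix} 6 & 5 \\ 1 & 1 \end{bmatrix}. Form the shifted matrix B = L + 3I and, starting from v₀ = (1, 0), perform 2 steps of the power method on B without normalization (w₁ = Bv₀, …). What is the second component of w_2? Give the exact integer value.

B = L + 3I has rows (9, 5); (1, 4)
w1 = Bv₀ = (9, 1)
w2 = Bw1 = (86, 13)
Requested component of w2: 13

13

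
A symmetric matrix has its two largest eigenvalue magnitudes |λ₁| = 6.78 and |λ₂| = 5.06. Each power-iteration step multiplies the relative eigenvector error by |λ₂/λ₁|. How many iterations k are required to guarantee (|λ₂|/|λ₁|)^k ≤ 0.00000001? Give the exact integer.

63

|λ₂/λ₁| = 5.06/6.78 = 0.74631
Need k ≥ ln(0.00000001) / ln(0.74631) = -18.4207 / -0.2926 ≈ 62.953
Smallest integer k satisfying the bound: 63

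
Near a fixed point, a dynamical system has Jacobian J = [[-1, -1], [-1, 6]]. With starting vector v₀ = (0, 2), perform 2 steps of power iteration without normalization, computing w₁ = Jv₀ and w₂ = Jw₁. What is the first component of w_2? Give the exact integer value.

-10

w1 = Jv₀ = (-2, 12)
w2 = Jw1 = (-10, 74)
The requested component of w2 is -10.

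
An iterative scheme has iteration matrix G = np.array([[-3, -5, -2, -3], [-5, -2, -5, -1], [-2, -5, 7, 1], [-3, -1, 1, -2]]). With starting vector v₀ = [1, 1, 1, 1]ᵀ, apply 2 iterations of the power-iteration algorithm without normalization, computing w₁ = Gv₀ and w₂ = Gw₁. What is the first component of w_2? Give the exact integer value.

117

w1 = Gv₀ = (-13, -13, 1, -5)
w2 = Gw1 = (117, 91, 93, 63)
The requested component of w2 is 117.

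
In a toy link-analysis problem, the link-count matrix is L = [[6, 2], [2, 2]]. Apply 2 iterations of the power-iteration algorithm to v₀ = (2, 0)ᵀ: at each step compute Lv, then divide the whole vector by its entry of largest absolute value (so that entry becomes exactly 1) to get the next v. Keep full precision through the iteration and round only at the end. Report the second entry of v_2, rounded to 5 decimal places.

Lv0 = (12.000000, 4.000000); divide by 12.000000 → v1 = (1.000000, 0.333333)
Lv1 = (6.666667, 2.666667); divide by 6.666667 → v2 = (1.000000, 0.400000)
Requested entry of v2: 32/80 = 0.40000

0.40000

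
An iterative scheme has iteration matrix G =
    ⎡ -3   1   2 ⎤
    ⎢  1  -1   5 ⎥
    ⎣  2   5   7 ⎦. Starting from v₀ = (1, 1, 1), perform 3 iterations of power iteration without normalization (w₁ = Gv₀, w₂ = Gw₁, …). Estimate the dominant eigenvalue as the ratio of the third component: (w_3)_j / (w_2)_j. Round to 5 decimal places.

λ ≈ 10.17886

w1 = Gv₀ = ((-3)·1 + 1·1 + 2·1; 1·1 + (-1)·1 + 5·1; 2·1 + 5·1 + 7·1) = (0, 5, 14)
w2 = Gw1 = ((-3)·0 + 1·5 + 2·14; 1·0 + (-1)·5 + 5·14; 2·0 + 5·5 + 7·14) = (33, 65, 123)
w3 = Gw2 = (212, 583, 1252)
Ratio at component: 1252 / 123 = 10.17886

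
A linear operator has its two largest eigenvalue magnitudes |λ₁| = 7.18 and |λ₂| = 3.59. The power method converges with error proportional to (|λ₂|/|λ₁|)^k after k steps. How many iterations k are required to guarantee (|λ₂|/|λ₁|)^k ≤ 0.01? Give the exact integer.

|λ₂/λ₁| = 3.59/7.18 = 0.50000
Need k ≥ ln(0.01) / ln(0.50000) = -4.6052 / -0.6931 ≈ 6.644
Smallest integer k satisfying the bound: 7

7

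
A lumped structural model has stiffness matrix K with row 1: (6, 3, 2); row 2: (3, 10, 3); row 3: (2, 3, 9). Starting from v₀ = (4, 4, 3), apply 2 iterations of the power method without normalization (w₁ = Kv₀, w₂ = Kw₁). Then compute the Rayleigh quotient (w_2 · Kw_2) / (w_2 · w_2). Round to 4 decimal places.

14.1172

w1 = Kv₀ = (6·4 + 3·4 + 2·3; 3·4 + 10·4 + 3·3; 2·4 + 3·4 + 9·3) = (42, 61, 47)
w2 = Kw1 = (6·42 + 3·61 + 2·47; 3·42 + 10·61 + 3·47; 2·42 + 3·61 + 9·47) = (529, 877, 690)
Kw2 = (7185, 12427, 9899)
w2·Kw2 = 529·7185 + 877·12427 + 690·9899 = 21529654; w2·w2 = 529·529 + 877·877 + 690·690 = 1525070
λ ≈ 21529654/1525070 = 14.1172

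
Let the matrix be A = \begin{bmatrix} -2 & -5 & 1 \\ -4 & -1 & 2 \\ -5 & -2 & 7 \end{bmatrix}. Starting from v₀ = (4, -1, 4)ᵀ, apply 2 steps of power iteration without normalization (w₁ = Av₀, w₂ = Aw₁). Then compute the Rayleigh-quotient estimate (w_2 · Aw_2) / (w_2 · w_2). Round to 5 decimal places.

w1 = Av₀ = (1, -7, 10)
w2 = Aw1 = (43, 23, 79)
Aw2 = (-122, -37, 292)
w2·Aw2 = 43·(-122) + 23·(-37) + 79·292 = 16971; w2·w2 = 43·43 + 23·23 + 79·79 = 8619
λ ≈ 16971/8619 = 1.96902

1.96902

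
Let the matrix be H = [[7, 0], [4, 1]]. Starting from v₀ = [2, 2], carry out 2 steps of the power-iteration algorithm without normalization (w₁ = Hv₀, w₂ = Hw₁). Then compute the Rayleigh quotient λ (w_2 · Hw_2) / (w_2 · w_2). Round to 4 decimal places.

w1 = Hv₀ = (7·2 + 0·2; 4·2 + 1·2) = (14, 10)
w2 = Hw1 = (7·14 + 0·10; 4·14 + 1·10) = (98, 66)
Hw2 = (686, 458)
w2·Hw2 = 98·686 + 66·458 = 97456; w2·w2 = 98·98 + 66·66 = 13960
λ ≈ 97456/13960 = 6.9811

λ ≈ 6.9811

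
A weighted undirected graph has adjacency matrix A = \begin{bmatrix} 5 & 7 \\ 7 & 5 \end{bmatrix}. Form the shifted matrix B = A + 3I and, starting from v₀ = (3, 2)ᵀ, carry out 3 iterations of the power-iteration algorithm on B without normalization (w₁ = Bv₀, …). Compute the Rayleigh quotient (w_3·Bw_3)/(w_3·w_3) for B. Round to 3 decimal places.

μ ≈ 15.000

B = A + 3I has rows (8, 7); (7, 8)
w1 = Bv₀ = (8·3 + 7·2; 7·3 + 8·2) = (38, 37)
w2 = Bw1 = (8·38 + 7·37; 7·38 + 8·37) = (563, 562)
w3 = Bw2 = (8438, 8437)
Bw3 = (126563, 126562)
w3·Bw3 = 2135742188; w3·w3 = 142382813; μ ≈ 2135742188/142382813 = 15.000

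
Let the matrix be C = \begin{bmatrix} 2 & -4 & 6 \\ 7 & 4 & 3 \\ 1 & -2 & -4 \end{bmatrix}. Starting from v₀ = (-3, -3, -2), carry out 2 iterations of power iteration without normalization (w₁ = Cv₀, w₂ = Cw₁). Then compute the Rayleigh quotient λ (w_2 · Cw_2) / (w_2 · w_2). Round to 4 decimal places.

w1 = Cv₀ = (-6, -39, 11)
w2 = Cw1 = (210, -165, 28)
Cw2 = (1248, 894, 428)
w2·Cw2 = 210·1248 + (-165)·894 + 28·428 = 126554; w2·w2 = 210·210 + (-165)·(-165) + 28·28 = 72109
λ ≈ 126554/72109 = 1.7550

λ ≈ 1.7550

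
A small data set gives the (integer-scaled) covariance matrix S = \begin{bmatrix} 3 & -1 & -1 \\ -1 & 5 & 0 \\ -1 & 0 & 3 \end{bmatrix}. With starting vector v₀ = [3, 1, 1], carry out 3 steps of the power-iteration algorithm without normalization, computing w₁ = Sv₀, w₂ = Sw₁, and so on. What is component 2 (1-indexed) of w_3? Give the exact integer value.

-4

w1 = Sv₀ = (3·3 + (-1)·1 + (-1)·1; (-1)·3 + 5·1 + 0·1; (-1)·3 + 0·1 + 3·1) = (7, 2, 0)
w2 = Sw1 = (3·7 + (-1)·2 + (-1)·0; (-1)·7 + 5·2 + 0·0; (-1)·7 + 0·2 + 3·0) = (19, 3, -7)
w3 = Sw2 = (61, -4, -40)
The requested component of w3 is -4.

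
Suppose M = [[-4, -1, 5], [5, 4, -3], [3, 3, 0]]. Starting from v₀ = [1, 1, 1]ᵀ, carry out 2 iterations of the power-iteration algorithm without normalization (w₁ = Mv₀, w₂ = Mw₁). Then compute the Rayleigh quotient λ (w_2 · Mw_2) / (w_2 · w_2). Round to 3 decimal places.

2.000

w1 = Mv₀ = (0, 6, 6)
w2 = Mw1 = (24, 6, 18)
Mw2 = (-12, 90, 90)
w2·Mw2 = 24·(-12) + 6·90 + 18·90 = 1872; w2·w2 = 24·24 + 6·6 + 18·18 = 936
λ ≈ 1872/936 = 2.000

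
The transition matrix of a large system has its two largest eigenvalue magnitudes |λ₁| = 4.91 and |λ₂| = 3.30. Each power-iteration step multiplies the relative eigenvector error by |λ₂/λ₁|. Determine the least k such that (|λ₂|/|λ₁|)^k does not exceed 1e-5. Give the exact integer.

|λ₂/λ₁| = 3.30/4.91 = 0.67210
Need k ≥ ln(1e-5) / ln(0.67210) = -11.5129 / -0.3974 ≈ 28.974
Smallest integer k satisfying the bound: 29

29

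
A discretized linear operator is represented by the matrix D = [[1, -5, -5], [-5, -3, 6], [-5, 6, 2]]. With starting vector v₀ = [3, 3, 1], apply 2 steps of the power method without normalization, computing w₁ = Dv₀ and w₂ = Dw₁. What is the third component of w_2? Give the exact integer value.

-13

w1 = Dv₀ = (-17, -18, 5)
w2 = Dw1 = (48, 169, -13)
The requested component of w2 is -13.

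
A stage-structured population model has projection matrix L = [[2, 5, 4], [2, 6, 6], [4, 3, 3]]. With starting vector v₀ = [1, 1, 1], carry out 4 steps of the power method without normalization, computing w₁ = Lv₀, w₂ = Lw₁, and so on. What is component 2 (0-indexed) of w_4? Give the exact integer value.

16222

w1 = Lv₀ = (11, 14, 10)
w2 = Lw1 = (132, 166, 116)
w3 = Lw2 = (1558, 1956, 1374)
w4 = Lw3 = (18392, 23096, 16222)
The requested component of w4 is 16222.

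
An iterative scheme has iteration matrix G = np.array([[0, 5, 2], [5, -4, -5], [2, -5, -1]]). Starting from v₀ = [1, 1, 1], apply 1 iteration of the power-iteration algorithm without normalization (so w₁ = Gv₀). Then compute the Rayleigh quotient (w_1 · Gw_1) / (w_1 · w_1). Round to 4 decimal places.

w1 = Gv₀ = (7, -4, -4)
Gw1 = (-28, 71, 38)
w1·Gw1 = 7·(-28) + (-4)·71 + (-4)·38 = -632; w1·w1 = 7·7 + (-4)·(-4) + (-4)·(-4) = 81
λ ≈ -632/81 = -7.8025

λ ≈ -7.8025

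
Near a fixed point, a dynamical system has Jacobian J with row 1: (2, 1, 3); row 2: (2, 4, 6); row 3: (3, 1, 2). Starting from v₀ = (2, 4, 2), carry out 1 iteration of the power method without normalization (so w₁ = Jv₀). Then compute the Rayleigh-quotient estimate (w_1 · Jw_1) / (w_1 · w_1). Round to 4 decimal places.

w1 = Jv₀ = (14, 32, 14)
Jw1 = (102, 240, 102)
w1·Jw1 = 14·102 + 32·240 + 14·102 = 10536; w1·w1 = 14·14 + 32·32 + 14·14 = 1416
λ ≈ 10536/1416 = 7.4407

7.4407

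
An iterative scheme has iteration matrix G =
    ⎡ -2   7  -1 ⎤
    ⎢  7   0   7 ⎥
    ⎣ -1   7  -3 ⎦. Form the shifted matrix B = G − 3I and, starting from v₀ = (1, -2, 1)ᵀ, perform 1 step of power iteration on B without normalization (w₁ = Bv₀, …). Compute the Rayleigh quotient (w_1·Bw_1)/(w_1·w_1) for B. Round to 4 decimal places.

B = G − 3I has rows (-5, 7, -1); (7, -3, 7); (-1, 7, -6)
w1 = Bv₀ = ((-5)·1 + 7·(-2) + (-1)·1; 7·1 + (-3)·(-2) + 7·1; (-1)·1 + 7·(-2) + (-6)·1) = (-20, 20, -21)
Bw1 = (261, -347, 286)
w1·Bw1 = -18166; w1·w1 = 1241; μ ≈ -18166/1241 = -14.6382

μ ≈ -14.6382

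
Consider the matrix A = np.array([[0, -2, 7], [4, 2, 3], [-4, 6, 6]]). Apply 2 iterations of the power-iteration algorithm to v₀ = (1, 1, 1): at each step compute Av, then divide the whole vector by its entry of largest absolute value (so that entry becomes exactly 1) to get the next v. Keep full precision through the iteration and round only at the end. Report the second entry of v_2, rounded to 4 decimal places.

Av0 = (5.00000, 9.00000, 8.00000); divide by 9.00000 → v1 = (0.55556, 1.00000, 0.88889)
Av1 = (4.22222, 6.88889, 9.11111); divide by 9.11111 → v2 = (0.46341, 0.75610, 1.00000)
Requested entry of v2: 62/82 = 0.7561

0.7561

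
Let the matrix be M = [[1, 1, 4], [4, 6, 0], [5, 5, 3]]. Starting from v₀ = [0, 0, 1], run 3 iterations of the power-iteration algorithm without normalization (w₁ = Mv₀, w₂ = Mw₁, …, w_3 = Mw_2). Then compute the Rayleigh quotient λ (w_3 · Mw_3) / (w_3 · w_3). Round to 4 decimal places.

w1 = Mv₀ = (1·0 + 1·0 + 4·1; 4·0 + 6·0 + 0·1; 5·0 + 5·0 + 3·1) = (4, 0, 3)
w2 = Mw1 = (1·4 + 1·0 + 4·3; 4·4 + 6·0 + 0·3; 5·4 + 5·0 + 3·3) = (16, 16, 29)
w3 = Mw2 = (148, 160, 247)
Mw3 = (1296, 1552, 2281)
w3·Mw3 = 148·1296 + 160·1552 + 247·2281 = 1003535; w3·w3 = 148·148 + 160·160 + 247·247 = 108513
λ ≈ 1003535/108513 = 9.2481

λ ≈ 9.2481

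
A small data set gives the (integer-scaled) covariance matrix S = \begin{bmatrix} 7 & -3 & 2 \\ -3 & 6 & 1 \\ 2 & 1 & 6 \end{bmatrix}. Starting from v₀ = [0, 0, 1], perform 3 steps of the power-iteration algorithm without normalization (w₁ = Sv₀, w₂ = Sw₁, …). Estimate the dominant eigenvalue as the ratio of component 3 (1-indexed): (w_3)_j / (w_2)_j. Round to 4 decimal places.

w1 = Sv₀ = (7·0 + (-3)·0 + 2·1; (-3)·0 + 6·0 + 1·1; 2·0 + 1·0 + 6·1) = (2, 1, 6)
w2 = Sw1 = (7·2 + (-3)·1 + 2·6; (-3)·2 + 6·1 + 1·6; 2·2 + 1·1 + 6·6) = (23, 6, 41)
w3 = Sw2 = (225, 8, 298)
Ratio at component: 298 / 41 = 7.2683

λ ≈ 7.2683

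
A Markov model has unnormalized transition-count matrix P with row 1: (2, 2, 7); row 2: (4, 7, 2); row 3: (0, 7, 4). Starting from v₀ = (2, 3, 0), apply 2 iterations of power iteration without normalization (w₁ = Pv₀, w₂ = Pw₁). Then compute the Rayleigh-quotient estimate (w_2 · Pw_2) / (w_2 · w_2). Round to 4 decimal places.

w1 = Pv₀ = (2·2 + 2·3 + 7·0; 4·2 + 7·3 + 2·0; 0·2 + 7·3 + 4·0) = (10, 29, 21)
w2 = Pw1 = (2·10 + 2·29 + 7·21; 4·10 + 7·29 + 2·21; 0·10 + 7·29 + 4·21) = (225, 285, 287)
Pw2 = (3029, 3469, 3143)
w2·Pw2 = 225·3029 + 285·3469 + 287·3143 = 2572231; w2·w2 = 225·225 + 285·285 + 287·287 = 214219
λ ≈ 2572231/214219 = 12.0075

λ ≈ 12.0075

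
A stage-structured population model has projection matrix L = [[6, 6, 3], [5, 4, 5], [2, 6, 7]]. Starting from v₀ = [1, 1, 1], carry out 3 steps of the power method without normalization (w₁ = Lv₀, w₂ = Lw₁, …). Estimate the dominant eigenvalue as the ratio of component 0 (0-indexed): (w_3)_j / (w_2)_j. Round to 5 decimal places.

14.64384

w1 = Lv₀ = (6·1 + 6·1 + 3·1; 5·1 + 4·1 + 5·1; 2·1 + 6·1 + 7·1) = (15, 14, 15)
w2 = Lw1 = (6·15 + 6·14 + 3·15; 5·15 + 4·14 + 5·15; 2·15 + 6·14 + 7·15) = (219, 206, 219)
w3 = Lw2 = (3207, 3014, 3207)
Ratio at component: 3207 / 219 = 14.64384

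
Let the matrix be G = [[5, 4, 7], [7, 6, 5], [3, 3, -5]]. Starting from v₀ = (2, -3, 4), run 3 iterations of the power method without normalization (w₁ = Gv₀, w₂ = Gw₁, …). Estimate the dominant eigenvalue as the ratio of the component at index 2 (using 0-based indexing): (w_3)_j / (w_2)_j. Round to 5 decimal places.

-2.56017

w1 = Gv₀ = (26, 16, -23)
w2 = Gw1 = (33, 163, 241)
w3 = Gw2 = (2504, 2414, -617)
Ratio at component: -617 / 241 = -2.56017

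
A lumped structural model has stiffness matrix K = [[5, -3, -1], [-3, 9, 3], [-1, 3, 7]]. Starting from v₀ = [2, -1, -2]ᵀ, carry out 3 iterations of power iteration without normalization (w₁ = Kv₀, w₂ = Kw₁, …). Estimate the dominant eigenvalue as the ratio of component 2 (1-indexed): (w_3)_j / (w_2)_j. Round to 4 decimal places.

12.7938

w1 = Kv₀ = (5·2 + (-3)·(-1) + (-1)·(-2); (-3)·2 + 9·(-1) + 3·(-2); (-1)·2 + 3·(-1) + 7·(-2)) = (15, -21, -19)
w2 = Kw1 = (5·15 + (-3)·(-21) + (-1)·(-19); (-3)·15 + 9·(-21) + 3·(-19); (-1)·15 + 3·(-21) + 7·(-19)) = (157, -291, -211)
w3 = Kw2 = (1869, -3723, -2507)
Ratio at component: -3723 / -291 = 12.7938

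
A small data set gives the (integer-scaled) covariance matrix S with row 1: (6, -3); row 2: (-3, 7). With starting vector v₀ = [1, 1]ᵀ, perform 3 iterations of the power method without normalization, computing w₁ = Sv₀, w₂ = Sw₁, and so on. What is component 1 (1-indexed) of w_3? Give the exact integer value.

w1 = Sv₀ = (3, 4)
w2 = Sw1 = (6, 19)
w3 = Sw2 = (-21, 115)
The requested component of w3 is -21.

-21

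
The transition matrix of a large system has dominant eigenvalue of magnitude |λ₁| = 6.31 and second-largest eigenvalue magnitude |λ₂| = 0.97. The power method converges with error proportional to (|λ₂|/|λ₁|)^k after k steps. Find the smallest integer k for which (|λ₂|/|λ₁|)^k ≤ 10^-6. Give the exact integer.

|λ₂/λ₁| = 0.97/6.31 = 0.15372
Need k ≥ ln(10^-6) / ln(0.15372) = -13.8155 / -1.8726 ≈ 7.378
Smallest integer k satisfying the bound: 8

8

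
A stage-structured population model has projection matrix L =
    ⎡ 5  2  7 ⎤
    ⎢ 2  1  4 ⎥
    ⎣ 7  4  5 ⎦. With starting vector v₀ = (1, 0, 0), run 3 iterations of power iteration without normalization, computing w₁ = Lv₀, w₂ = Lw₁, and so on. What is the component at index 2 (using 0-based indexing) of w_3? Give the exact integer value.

w1 = Lv₀ = (5·1 + 2·0 + 7·0; 2·1 + 1·0 + 4·0; 7·1 + 4·0 + 5·0) = (5, 2, 7)
w2 = Lw1 = (5·5 + 2·2 + 7·7; 2·5 + 1·2 + 4·7; 7·5 + 4·2 + 5·7) = (78, 40, 78)
w3 = Lw2 = (1016, 508, 1096)
The requested component of w3 is 1096.

1096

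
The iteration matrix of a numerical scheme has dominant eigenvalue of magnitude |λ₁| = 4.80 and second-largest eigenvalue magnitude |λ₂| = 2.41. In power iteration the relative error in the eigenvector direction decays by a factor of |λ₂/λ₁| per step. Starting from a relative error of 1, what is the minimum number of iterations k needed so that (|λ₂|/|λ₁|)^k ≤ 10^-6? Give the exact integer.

|λ₂/λ₁| = 2.41/4.80 = 0.50208
Need k ≥ ln(10^-6) / ln(0.50208) = -13.8155 / -0.6890 ≈ 20.052
Smallest integer k satisfying the bound: 21

21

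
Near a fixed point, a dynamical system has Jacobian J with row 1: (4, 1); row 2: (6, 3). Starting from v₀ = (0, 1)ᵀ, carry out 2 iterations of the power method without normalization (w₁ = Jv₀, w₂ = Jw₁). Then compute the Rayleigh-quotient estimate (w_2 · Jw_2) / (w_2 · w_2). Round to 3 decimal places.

λ ≈ 5.861

w1 = Jv₀ = (4·0 + 1·1; 6·0 + 3·1) = (1, 3)
w2 = Jw1 = (4·1 + 1·3; 6·1 + 3·3) = (7, 15)
Jw2 = (43, 87)
w2·Jw2 = 7·43 + 15·87 = 1606; w2·w2 = 7·7 + 15·15 = 274
λ ≈ 1606/274 = 5.861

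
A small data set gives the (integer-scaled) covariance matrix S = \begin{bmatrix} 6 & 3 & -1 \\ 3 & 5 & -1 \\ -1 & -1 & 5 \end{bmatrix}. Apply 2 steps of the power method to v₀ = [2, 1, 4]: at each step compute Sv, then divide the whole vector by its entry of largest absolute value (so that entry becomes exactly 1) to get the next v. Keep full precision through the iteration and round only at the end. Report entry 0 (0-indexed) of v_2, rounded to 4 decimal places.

1.0000

Sv0 = (11.00000, 7.00000, 17.00000); divide by 17.00000 → v1 = (0.64706, 0.41176, 1.00000)
Sv1 = (4.11765, 3.00000, 3.94118); divide by 4.11765 → v2 = (1.00000, 0.72857, 0.95714)
Requested entry of v2: 70/70 = 1.0000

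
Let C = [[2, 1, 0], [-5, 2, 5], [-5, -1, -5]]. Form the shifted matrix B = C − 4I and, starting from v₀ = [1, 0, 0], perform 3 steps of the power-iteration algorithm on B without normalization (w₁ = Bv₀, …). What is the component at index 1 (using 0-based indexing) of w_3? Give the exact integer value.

B = C − 4I has rows (-2, 1, 0); (-5, -2, 5); (-5, -1, -9)
w1 = Bv₀ = ((-2)·1 + 1·0 + 0·0; (-5)·1 + (-2)·0 + 5·0; (-5)·1 + (-1)·0 + (-9)·0) = (-2, -5, -5)
w2 = Bw1 = ((-2)·(-2) + 1·(-5) + 0·(-5); (-5)·(-2) + (-2)·(-5) + 5·(-5); (-5)·(-2) + (-1)·(-5) + (-9)·(-5)) = (-1, -5, 60)
w3 = Bw2 = (-3, 315, -530)
Requested component of w3: 315

315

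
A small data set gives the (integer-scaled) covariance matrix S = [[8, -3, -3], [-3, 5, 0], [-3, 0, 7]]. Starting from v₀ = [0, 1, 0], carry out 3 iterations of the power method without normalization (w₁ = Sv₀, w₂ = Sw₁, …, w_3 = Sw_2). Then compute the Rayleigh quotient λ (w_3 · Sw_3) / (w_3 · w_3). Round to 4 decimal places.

w1 = Sv₀ = (-3, 5, 0)
w2 = Sw1 = (-39, 34, 9)
w3 = Sw2 = (-441, 287, 180)
Sw3 = (-4929, 2758, 2583)
w3·Sw3 = (-441)·(-4929) + 287·2758 + 180·2583 = 3430175; w3·w3 = (-441)·(-441) + 287·287 + 180·180 = 309250
λ ≈ 3430175/309250 = 11.0919

λ ≈ 11.0919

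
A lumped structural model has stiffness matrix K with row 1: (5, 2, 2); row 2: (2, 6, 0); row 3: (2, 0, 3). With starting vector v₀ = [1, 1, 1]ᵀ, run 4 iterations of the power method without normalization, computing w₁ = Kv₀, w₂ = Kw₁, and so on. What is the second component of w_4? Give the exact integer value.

4334

w1 = Kv₀ = (5·1 + 2·1 + 2·1; 2·1 + 6·1 + 0·1; 2·1 + 0·1 + 3·1) = (9, 8, 5)
w2 = Kw1 = (5·9 + 2·8 + 2·5; 2·9 + 6·8 + 0·5; 2·9 + 0·8 + 3·5) = (71, 66, 33)
w3 = Kw2 = (553, 538, 241)
w4 = Kw3 = (4323, 4334, 1829)
The requested component of w4 is 4334.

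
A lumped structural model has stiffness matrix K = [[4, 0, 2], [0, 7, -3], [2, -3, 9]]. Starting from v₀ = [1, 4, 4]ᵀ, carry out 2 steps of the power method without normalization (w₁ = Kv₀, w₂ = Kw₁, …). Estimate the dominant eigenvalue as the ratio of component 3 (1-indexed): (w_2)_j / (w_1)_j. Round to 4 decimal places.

w1 = Kv₀ = (12, 16, 26)
w2 = Kw1 = (100, 34, 210)
Ratio at component: 210 / 26 = 8.0769

λ ≈ 8.0769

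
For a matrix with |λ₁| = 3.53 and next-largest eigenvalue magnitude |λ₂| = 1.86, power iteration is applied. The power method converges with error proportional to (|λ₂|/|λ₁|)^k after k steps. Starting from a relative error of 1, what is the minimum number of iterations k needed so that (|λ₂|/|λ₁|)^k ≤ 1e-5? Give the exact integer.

|λ₂/λ₁| = 1.86/3.53 = 0.52691
Need k ≥ ln(1e-5) / ln(0.52691) = -11.5129 / -0.6407 ≈ 17.969
Smallest integer k satisfying the bound: 18

18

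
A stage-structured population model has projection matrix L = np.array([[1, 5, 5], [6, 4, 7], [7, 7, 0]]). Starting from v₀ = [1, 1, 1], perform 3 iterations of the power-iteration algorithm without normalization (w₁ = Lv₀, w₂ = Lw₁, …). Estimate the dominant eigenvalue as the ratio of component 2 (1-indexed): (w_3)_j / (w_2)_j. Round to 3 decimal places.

w1 = Lv₀ = (1·1 + 5·1 + 5·1; 6·1 + 4·1 + 7·1; 7·1 + 7·1 + 0·1) = (11, 17, 14)
w2 = Lw1 = (1·11 + 5·17 + 5·14; 6·11 + 4·17 + 7·14; 7·11 + 7·17 + 0·14) = (166, 232, 196)
w3 = Lw2 = (2306, 3296, 2786)
Ratio at component: 3296 / 232 = 14.207

λ ≈ 14.207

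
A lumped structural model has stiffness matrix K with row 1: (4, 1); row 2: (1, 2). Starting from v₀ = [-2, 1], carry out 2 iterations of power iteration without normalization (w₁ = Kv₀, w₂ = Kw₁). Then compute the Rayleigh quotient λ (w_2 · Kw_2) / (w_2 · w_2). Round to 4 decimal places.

4.3529

w1 = Kv₀ = (4·(-2) + 1·1; 1·(-2) + 2·1) = (-7, 0)
w2 = Kw1 = (4·(-7) + 1·0; 1·(-7) + 2·0) = (-28, -7)
Kw2 = (-119, -42)
w2·Kw2 = (-28)·(-119) + (-7)·(-42) = 3626; w2·w2 = (-28)·(-28) + (-7)·(-7) = 833
λ ≈ 3626/833 = 4.3529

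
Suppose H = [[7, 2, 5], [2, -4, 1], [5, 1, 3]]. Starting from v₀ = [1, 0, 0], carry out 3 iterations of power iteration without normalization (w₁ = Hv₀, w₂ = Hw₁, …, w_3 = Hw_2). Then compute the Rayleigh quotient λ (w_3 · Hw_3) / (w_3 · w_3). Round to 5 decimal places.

w1 = Hv₀ = (7, 2, 5)
w2 = Hw1 = (78, 11, 52)
w3 = Hw2 = (828, 164, 557)
Hw3 = (8909, 1557, 5975)
w3·Hw3 = 828·8909 + 164·1557 + 557·5975 = 10960075; w3·w3 = 828·828 + 164·164 + 557·557 = 1022729
λ ≈ 10960075/1022729 = 10.71650

10.71650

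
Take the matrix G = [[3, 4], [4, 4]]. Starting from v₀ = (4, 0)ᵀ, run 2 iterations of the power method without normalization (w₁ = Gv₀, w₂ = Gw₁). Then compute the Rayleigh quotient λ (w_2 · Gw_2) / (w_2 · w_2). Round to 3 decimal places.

w1 = Gv₀ = (3·4 + 4·0; 4·4 + 4·0) = (12, 16)
w2 = Gw1 = (3·12 + 4·16; 4·12 + 4·16) = (100, 112)
Gw2 = (748, 848)
w2·Gw2 = 100·748 + 112·848 = 169776; w2·w2 = 100·100 + 112·112 = 22544
λ ≈ 169776/22544 = 7.531

7.531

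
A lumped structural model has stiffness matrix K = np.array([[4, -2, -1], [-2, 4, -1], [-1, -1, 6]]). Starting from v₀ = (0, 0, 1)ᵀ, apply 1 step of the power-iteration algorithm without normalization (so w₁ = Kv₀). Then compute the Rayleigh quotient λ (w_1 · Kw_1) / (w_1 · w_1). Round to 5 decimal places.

w1 = Kv₀ = (4·0 + (-2)·0 + (-1)·1; (-2)·0 + 4·0 + (-1)·1; (-1)·0 + (-1)·0 + 6·1) = (-1, -1, 6)
Kw1 = (-8, -8, 38)
w1·Kw1 = (-1)·(-8) + (-1)·(-8) + 6·38 = 244; w1·w1 = (-1)·(-1) + (-1)·(-1) + 6·6 = 38
λ ≈ 244/38 = 6.42105

λ ≈ 6.42105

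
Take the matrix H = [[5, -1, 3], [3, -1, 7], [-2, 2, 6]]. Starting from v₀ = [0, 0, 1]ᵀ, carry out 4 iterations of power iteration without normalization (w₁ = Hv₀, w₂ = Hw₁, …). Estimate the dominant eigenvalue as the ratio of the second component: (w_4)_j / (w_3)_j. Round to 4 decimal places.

w1 = Hv₀ = (5·0 + (-1)·0 + 3·1; 3·0 + (-1)·0 + 7·1; (-2)·0 + 2·0 + 6·1) = (3, 7, 6)
w2 = Hw1 = (5·3 + (-1)·7 + 3·6; 3·3 + (-1)·7 + 7·6; (-2)·3 + 2·7 + 6·6) = (26, 44, 44)
w3 = Hw2 = (218, 342, 300)
w4 = Hw3 = (1648, 2412, 2048)
Ratio at component: 2412 / 342 = 7.0526

7.0526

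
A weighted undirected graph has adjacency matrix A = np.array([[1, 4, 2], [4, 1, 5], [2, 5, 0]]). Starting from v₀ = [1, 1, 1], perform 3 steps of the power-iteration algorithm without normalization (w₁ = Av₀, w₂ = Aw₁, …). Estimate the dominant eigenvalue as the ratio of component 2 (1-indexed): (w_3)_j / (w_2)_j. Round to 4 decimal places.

λ ≈ 8.7260

w1 = Av₀ = (1·1 + 4·1 + 2·1; 4·1 + 1·1 + 5·1; 2·1 + 5·1 + 0·1) = (7, 10, 7)
w2 = Aw1 = (1·7 + 4·10 + 2·7; 4·7 + 1·10 + 5·7; 2·7 + 5·10 + 0·7) = (61, 73, 64)
w3 = Aw2 = (481, 637, 487)
Ratio at component: 637 / 73 = 8.7260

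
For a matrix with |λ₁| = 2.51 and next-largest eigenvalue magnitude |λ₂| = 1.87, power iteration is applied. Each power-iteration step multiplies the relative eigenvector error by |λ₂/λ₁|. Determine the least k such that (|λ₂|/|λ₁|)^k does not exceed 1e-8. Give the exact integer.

63

|λ₂/λ₁| = 1.87/2.51 = 0.74502
Need k ≥ ln(1e-8) / ln(0.74502) = -18.4207 / -0.2943 ≈ 62.582
Smallest integer k satisfying the bound: 63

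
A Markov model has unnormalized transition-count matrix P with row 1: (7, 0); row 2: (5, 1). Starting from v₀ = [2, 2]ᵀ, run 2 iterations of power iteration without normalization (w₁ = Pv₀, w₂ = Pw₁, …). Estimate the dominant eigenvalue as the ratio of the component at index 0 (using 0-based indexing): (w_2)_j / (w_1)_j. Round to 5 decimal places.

λ ≈ 7.00000

w1 = Pv₀ = (7·2 + 0·2; 5·2 + 1·2) = (14, 12)
w2 = Pw1 = (7·14 + 0·12; 5·14 + 1·12) = (98, 82)
Ratio at component: 98 / 14 = 7.00000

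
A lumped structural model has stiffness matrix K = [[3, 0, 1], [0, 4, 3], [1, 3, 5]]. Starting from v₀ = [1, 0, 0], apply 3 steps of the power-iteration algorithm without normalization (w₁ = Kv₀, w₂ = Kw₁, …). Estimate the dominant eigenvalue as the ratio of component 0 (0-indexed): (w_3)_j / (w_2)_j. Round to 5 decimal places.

w1 = Kv₀ = (3·1 + 0·0 + 1·0; 0·1 + 4·0 + 3·0; 1·1 + 3·0 + 5·0) = (3, 0, 1)
w2 = Kw1 = (3·3 + 0·0 + 1·1; 0·3 + 4·0 + 3·1; 1·3 + 3·0 + 5·1) = (10, 3, 8)
w3 = Kw2 = (38, 36, 59)
Ratio at component: 38 / 10 = 3.80000

3.80000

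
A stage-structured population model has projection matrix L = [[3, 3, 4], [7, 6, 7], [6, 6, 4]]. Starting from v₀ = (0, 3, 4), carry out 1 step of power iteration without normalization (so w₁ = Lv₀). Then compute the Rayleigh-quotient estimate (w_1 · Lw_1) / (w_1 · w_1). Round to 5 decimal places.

λ ≈ 15.27508

w1 = Lv₀ = (25, 46, 34)
Lw1 = (349, 689, 562)
w1·Lw1 = 25·349 + 46·689 + 34·562 = 59527; w1·w1 = 25·25 + 46·46 + 34·34 = 3897
λ ≈ 59527/3897 = 15.27508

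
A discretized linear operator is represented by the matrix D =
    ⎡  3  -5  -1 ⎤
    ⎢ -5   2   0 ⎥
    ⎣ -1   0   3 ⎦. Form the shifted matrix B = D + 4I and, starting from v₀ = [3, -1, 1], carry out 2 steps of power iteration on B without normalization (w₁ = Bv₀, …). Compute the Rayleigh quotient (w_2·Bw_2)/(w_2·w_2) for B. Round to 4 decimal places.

B = D + 4I has rows (7, -5, -1); (-5, 6, 0); (-1, 0, 7)
w1 = Bv₀ = (7·3 + (-5)·(-1) + (-1)·1; (-5)·3 + 6·(-1) + 0·1; (-1)·3 + 0·(-1) + 7·1) = (25, -21, 4)
w2 = Bw1 = (7·25 + (-5)·(-21) + (-1)·4; (-5)·25 + 6·(-21) + 0·4; (-1)·25 + 0·(-21) + 7·4) = (276, -251, 3)
Bw2 = (3184, -2886, -255)
w2·Bw2 = 1602405; w2·w2 = 139186; μ ≈ 1602405/139186 = 11.5127

μ ≈ 11.5127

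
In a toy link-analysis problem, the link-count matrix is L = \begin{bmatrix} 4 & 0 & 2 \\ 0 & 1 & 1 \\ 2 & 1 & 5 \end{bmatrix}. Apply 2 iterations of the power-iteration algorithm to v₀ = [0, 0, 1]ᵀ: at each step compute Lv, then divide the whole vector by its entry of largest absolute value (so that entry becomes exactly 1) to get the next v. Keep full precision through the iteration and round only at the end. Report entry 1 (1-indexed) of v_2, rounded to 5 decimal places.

Lv0 = (2.000000, 1.000000, 5.000000); divide by 5.000000 → v1 = (0.400000, 0.200000, 1.000000)
Lv1 = (3.600000, 1.200000, 6.000000); divide by 6.000000 → v2 = (0.600000, 0.200000, 1.000000)
Requested entry of v2: 18/30 = 0.60000

0.60000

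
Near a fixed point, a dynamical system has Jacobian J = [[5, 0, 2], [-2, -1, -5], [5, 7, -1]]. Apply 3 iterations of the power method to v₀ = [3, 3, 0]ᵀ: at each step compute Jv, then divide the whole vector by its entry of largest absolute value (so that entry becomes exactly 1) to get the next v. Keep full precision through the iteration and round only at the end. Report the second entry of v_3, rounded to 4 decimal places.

0.0393

Jv0 = (15.00000, -9.00000, 36.00000); divide by 36.00000 → v1 = (0.41667, -0.25000, 1.00000)
Jv1 = (4.08333, -5.58333, -0.66667); divide by -5.58333 → v2 = (-0.73134, 1.00000, 0.11940)
Jv2 = (-3.41791, -0.13433, 3.22388); divide by -3.41791 → v3 = (1.00000, 0.03930, -0.94323)
Requested entry of v3: 27/687 = 0.0393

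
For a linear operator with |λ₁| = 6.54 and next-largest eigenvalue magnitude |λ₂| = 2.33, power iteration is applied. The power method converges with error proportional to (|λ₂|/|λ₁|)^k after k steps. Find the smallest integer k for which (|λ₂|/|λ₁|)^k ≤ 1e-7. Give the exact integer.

16

|λ₂/λ₁| = 2.33/6.54 = 0.35627
Need k ≥ ln(1e-7) / ln(0.35627) = -16.1181 / -1.0321 ≈ 15.617
Smallest integer k satisfying the bound: 16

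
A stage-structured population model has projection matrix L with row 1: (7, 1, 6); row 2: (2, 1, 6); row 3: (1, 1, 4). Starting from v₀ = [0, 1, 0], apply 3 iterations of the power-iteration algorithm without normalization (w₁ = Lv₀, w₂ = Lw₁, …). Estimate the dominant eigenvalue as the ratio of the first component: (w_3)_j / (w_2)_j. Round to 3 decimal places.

w1 = Lv₀ = (7·0 + 1·1 + 6·0; 2·0 + 1·1 + 6·0; 1·0 + 1·1 + 4·0) = (1, 1, 1)
w2 = Lw1 = (7·1 + 1·1 + 6·1; 2·1 + 1·1 + 6·1; 1·1 + 1·1 + 4·1) = (14, 9, 6)
w3 = Lw2 = (143, 73, 47)
Ratio at component: 143 / 14 = 10.214

λ ≈ 10.214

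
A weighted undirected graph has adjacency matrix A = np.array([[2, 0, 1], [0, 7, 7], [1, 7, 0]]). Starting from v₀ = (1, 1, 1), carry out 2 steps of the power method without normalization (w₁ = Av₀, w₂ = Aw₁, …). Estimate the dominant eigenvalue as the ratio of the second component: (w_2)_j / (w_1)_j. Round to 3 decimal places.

11.000

w1 = Av₀ = (2·1 + 0·1 + 1·1; 0·1 + 7·1 + 7·1; 1·1 + 7·1 + 0·1) = (3, 14, 8)
w2 = Aw1 = (2·3 + 0·14 + 1·8; 0·3 + 7·14 + 7·8; 1·3 + 7·14 + 0·8) = (14, 154, 101)
Ratio at component: 154 / 14 = 11.000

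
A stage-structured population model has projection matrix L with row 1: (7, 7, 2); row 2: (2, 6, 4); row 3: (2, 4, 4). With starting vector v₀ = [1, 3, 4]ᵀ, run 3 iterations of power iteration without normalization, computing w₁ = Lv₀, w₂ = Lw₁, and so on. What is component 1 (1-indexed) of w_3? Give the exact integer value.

7476

w1 = Lv₀ = (7·1 + 7·3 + 2·4; 2·1 + 6·3 + 4·4; 2·1 + 4·3 + 4·4) = (36, 36, 30)
w2 = Lw1 = (7·36 + 7·36 + 2·30; 2·36 + 6·36 + 4·30; 2·36 + 4·36 + 4·30) = (564, 408, 336)
w3 = Lw2 = (7476, 4920, 4104)
The requested component of w3 is 7476.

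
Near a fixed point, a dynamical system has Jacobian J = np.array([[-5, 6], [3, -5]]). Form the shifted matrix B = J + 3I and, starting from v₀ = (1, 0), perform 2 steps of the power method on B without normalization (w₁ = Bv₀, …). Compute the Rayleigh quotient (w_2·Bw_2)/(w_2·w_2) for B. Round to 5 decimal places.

B = J + 3I has rows (-2, 6); (3, -2)
w1 = Bv₀ = ((-2)·1 + 6·0; 3·1 + (-2)·0) = (-2, 3)
w2 = Bw1 = ((-2)·(-2) + 6·3; 3·(-2) + (-2)·3) = (22, -12)
Bw2 = (-116, 90)
w2·Bw2 = -3632; w2·w2 = 628; μ ≈ -3632/628 = -5.78344

μ ≈ -5.78344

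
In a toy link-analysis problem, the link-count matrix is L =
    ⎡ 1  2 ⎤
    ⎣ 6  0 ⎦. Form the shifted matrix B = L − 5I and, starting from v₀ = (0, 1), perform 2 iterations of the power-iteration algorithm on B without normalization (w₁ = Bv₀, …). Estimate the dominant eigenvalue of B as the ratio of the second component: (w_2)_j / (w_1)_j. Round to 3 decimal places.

B = L − 5I has rows (-4, 2); (6, -5)
w1 = Bv₀ = ((-4)·0 + 2·1; 6·0 + (-5)·1) = (2, -5)
w2 = Bw1 = ((-4)·2 + 2·(-5); 6·2 + (-5)·(-5)) = (-18, 37)
Ratio: 37/-5 = -7.400

μ ≈ -7.400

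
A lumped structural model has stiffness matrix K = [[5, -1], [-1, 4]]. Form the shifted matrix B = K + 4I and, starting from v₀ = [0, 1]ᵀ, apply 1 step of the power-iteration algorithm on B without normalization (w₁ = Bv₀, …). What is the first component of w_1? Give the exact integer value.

B = K + 4I has rows (9, -1); (-1, 8)
w1 = Bv₀ = (-1, 8)
Requested component of w1: -1

-1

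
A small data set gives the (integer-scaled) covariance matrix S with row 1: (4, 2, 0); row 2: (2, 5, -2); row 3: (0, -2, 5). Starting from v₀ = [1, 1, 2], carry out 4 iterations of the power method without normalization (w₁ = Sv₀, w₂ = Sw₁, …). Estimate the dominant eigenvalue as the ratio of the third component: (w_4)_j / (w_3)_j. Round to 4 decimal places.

4.3649

w1 = Sv₀ = (6, 3, 8)
w2 = Sw1 = (30, 11, 34)
w3 = Sw2 = (142, 47, 148)
w4 = Sw3 = (662, 223, 646)
Ratio at component: 646 / 148 = 4.3649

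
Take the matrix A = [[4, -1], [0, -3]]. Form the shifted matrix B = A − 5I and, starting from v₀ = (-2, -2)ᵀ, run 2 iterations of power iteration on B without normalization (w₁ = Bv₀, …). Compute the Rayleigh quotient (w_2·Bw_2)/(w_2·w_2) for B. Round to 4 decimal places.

-7.9857

B = A − 5I has rows (-1, -1); (0, -8)
w1 = Bv₀ = (4, 16)
w2 = Bw1 = (-20, -128)
Bw2 = (148, 1024)
w2·Bw2 = -134032; w2·w2 = 16784; μ ≈ -134032/16784 = -7.9857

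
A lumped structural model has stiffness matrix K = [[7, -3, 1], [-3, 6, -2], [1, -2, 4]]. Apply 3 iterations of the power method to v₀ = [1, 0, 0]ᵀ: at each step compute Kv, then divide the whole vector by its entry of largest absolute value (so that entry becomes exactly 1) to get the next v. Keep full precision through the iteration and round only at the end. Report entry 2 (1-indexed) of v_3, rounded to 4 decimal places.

Kv0 = (7.00000, -3.00000, 1.00000); divide by 7.00000 → v1 = (1.00000, -0.42857, 0.14286)
Kv1 = (8.42857, -5.85714, 2.42857); divide by 8.42857 → v2 = (1.00000, -0.69492, 0.28814)
Kv2 = (9.37288, -7.74576, 3.54237); divide by 9.37288 → v3 = (1.00000, -0.82640, 0.37794)
Requested entry of v3: -457/553 = -0.8264

-0.8264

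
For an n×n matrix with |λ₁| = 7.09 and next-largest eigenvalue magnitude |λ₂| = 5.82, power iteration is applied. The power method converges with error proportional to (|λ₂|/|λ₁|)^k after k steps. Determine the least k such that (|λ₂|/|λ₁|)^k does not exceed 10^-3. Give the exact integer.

|λ₂/λ₁| = 5.82/7.09 = 0.82087
Need k ≥ ln(10^-3) / ln(0.82087) = -6.9078 / -0.1974 ≈ 34.996
Smallest integer k satisfying the bound: 35

35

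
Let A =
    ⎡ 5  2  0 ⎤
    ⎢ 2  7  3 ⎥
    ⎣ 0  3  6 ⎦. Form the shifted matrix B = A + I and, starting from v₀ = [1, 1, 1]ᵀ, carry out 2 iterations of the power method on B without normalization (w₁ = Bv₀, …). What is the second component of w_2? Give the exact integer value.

B = A + I has rows (6, 2, 0); (2, 8, 3); (0, 3, 7)
w1 = Bv₀ = (6·1 + 2·1 + 0·1; 2·1 + 8·1 + 3·1; 0·1 + 3·1 + 7·1) = (8, 13, 10)
w2 = Bw1 = (6·8 + 2·13 + 0·10; 2·8 + 8·13 + 3·10; 0·8 + 3·13 + 7·10) = (74, 150, 109)
Requested component of w2: 150

150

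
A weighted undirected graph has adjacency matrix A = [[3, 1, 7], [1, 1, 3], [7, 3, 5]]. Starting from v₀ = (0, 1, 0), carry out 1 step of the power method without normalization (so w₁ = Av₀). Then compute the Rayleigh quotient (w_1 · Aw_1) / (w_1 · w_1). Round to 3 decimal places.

10.091

w1 = Av₀ = (3·0 + 1·1 + 7·0; 1·0 + 1·1 + 3·0; 7·0 + 3·1 + 5·0) = (1, 1, 3)
Aw1 = (25, 11, 25)
w1·Aw1 = 1·25 + 1·11 + 3·25 = 111; w1·w1 = 1·1 + 1·1 + 3·3 = 11
λ ≈ 111/11 = 10.091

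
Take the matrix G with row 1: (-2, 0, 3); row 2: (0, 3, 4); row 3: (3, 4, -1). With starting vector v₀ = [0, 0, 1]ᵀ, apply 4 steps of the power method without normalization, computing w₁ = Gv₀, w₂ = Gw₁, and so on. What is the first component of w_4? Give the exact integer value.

w1 = Gv₀ = ((-2)·0 + 0·0 + 3·1; 0·0 + 3·0 + 4·1; 3·0 + 4·0 + (-1)·1) = (3, 4, -1)
w2 = Gw1 = ((-2)·3 + 0·4 + 3·(-1); 0·3 + 3·4 + 4·(-1); 3·3 + 4·4 + (-1)·(-1)) = (-9, 8, 26)
w3 = Gw2 = (96, 128, -21)
w4 = Gw3 = (-255, 300, 821)
The requested component of w4 is -255.

-255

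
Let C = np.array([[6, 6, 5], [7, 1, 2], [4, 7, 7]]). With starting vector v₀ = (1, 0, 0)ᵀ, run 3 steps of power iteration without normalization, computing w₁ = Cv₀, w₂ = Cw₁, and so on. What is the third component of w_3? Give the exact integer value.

1498

w1 = Cv₀ = (6·1 + 6·0 + 5·0; 7·1 + 1·0 + 2·0; 4·1 + 7·0 + 7·0) = (6, 7, 4)
w2 = Cw1 = (6·6 + 6·7 + 5·4; 7·6 + 1·7 + 2·4; 4·6 + 7·7 + 7·4) = (98, 57, 101)
w3 = Cw2 = (1435, 945, 1498)
The requested component of w3 is 1498.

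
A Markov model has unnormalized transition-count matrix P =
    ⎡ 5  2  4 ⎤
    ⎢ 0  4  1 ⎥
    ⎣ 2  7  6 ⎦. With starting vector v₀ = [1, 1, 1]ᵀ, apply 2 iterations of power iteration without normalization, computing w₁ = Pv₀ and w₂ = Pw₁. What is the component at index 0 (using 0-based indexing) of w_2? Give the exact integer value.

125

w1 = Pv₀ = (5·1 + 2·1 + 4·1; 0·1 + 4·1 + 1·1; 2·1 + 7·1 + 6·1) = (11, 5, 15)
w2 = Pw1 = (5·11 + 2·5 + 4·15; 0·11 + 4·5 + 1·15; 2·11 + 7·5 + 6·15) = (125, 35, 147)
The requested component of w2 is 125.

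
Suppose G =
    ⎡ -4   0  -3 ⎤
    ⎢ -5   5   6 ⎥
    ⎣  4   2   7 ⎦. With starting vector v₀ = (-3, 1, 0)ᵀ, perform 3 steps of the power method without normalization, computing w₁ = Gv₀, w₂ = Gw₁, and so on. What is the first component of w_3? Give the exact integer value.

18

w1 = Gv₀ = ((-4)·(-3) + 0·1 + (-3)·0; (-5)·(-3) + 5·1 + 6·0; 4·(-3) + 2·1 + 7·0) = (12, 20, -10)
w2 = Gw1 = ((-4)·12 + 0·20 + (-3)·(-10); (-5)·12 + 5·20 + 6·(-10); 4·12 + 2·20 + 7·(-10)) = (-18, -20, 18)
w3 = Gw2 = (18, 98, 14)
The requested component of w3 is 18.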